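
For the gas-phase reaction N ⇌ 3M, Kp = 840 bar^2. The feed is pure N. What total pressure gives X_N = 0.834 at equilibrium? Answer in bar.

Take 1 mol N as basis and let X be its fractional conversion, so ξ = X.
Moles: n_N = 1 − X; n_M = 3X.
Total moles n_T = 1 + 2X.
Kp = p_M^3 / (p_N) with p_i = (n_i/n_T)·P.
At X = 0.834: the mole-fraction product g(X) = Π y_i^ν_i = 13.26. Since Kp = g(X)·P^{2}, P = (Kp/g)^(1/2) = (840/13.26)^(1/2) = 7.96 bar.

P = 7.96 bar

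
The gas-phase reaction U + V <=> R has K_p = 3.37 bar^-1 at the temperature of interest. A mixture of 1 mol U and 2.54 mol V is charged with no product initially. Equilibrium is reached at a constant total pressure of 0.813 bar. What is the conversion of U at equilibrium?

Let X = conversion of U (basis 1 mol U); extent of reaction ξ = X.
Mole table: n_U = 1 − X; n_V = 2.54 − X; n_R = X.
n_T = Σnᵢ = 3.54 − X.
With p_i = (n_i/n_T)P, K_p = p_R / (p_U p_V).
This yields a degree-2 equation in X; solving on (0,1), X = 0.642.

X = 0.642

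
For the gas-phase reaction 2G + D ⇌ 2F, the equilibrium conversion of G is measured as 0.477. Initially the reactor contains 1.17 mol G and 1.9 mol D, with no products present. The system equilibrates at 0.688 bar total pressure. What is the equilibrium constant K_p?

Basis: 1.17 mol G initially; let X = conversion of G. Extent ξ = 0.585X.
At extent ξ: n_G = 1.17 − 1.17X; n_D = 1.9 − 0.585X; n_F = 1.17X.
Summing: n_T = 3.07 − 0.585X.
At X = 0.477: n_G = 0.612, n_D = 1.62, n_F = 0.558, n_T = 2.79.
p_i = (n_i/n_T)·P. K_p = p_F^2 / (p_G^2 p_D) = 2.08 bar^-1.

K_p = 2.08 bar^-1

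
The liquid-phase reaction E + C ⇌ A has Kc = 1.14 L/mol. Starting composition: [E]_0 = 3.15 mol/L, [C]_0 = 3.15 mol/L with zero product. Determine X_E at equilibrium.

Let X = conversion of E; extent ξ = 3.15·X mol/L.
Concentrations: [E] = 3.15 − 3.15X; [C] = 3.15 − 3.15X; [A] = 3.15X.
Kc = [A] / ([E] [C]).
Equating to 1.14 L/mol: the physical root is X = 0.593.

X = 0.593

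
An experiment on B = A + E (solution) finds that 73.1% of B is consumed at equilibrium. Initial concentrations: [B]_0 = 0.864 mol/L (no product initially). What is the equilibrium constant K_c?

K_c = 1.72 mol/L

Let X = conversion of B.
Concentrations: [B] = 0.864 − 0.864X; [A] = 0.864X; [E] = 0.864X.
At X = 0.731: [B] = 0.232, [A] = 0.632, [E] = 0.632.
K_c = [A] [E] / ([B]) = 1.72 mol/L.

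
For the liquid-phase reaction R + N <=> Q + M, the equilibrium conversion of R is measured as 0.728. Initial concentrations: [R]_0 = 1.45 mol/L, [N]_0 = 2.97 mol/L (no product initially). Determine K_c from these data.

Let X = conversion of R.
Concentrations: [R] = 1.45 − 1.45X; [N] = 2.97 − 1.45X; [Q] = 1.45X; [M] = 1.45X.
At X = 0.728: [R] = 0.394, [N] = 1.91, [Q] = 1.06, [M] = 1.06.
K_c = [Q] [M] / ([R] [N]) = 1.48.

K_c = 1.48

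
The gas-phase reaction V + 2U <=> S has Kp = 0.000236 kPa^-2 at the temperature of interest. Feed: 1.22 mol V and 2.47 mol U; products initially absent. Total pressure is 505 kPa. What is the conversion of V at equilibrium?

Take 1.22 mol V as basis and let X be its fractional conversion, so ξ = 1.22X.
Mole table: n_V = 1.22 − 1.22X; n_U = 2.47 − 2.44X; n_S = 1.22X.
Summing: n_T = 3.69 − 2.44X.
y_i = n_i/n_T, p_i = y_i·P. Kp = p_S / (p_V p_U^2).
Equating to 0.000236 kPa^-2 and solving on 0 < X < 1: X = 0.821.

X = 0.821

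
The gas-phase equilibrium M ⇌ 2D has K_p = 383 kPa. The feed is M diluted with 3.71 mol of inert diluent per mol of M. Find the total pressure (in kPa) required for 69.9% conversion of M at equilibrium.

P = 319 kPa

Let X = conversion of M (basis 1 mol M); extent of reaction ξ = X.
At extent ξ: n_M = 1 − X; n_D = 2X; n_I = 3.71 (inert).
Summing: n_T = 4.71 + X.
K_p = p_D^2 / (p_M) with p_i = (n_i/n_T)·P.
At X = 0.699: the mole-fraction product g(X) = Π y_i^ν_i = 1.2. Since K_p = g(X)·P^{1}, P = (K_p/g)^(1/1) = (383/1.2)^(1/1) = 319 kPa.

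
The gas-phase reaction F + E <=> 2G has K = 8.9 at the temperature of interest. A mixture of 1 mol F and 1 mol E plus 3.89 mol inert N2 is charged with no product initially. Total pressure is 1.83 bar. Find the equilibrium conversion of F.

X = 0.599

Take 1 mol F as basis and let X be its fractional conversion, so ξ = X.
Mole table: n_F = 1 − X; n_E = 1 − X; n_G = 2X; n_I = 3.89 (inert).
n_T stays at 5.89 (no change in mole number).
y_i = n_i/n_T, p_i = y_i·P. K = p_G^2 / (p_F p_E).
This yields a degree-2 equation in X; solving on (0,1), X = 0.599.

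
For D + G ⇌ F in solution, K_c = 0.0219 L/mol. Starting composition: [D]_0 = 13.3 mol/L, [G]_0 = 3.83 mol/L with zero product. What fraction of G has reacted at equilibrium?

X = 0.215

Let X = conversion of G; extent ξ = 3.83·X mol/L.
Concentrations: [D] = 13.3 − 3.83X; [G] = 3.83 − 3.83X; [F] = 3.83X.
K_c = [F] / ([D] [G]).
Equating to 0.0219 L/mol: the physical root is X = 0.215.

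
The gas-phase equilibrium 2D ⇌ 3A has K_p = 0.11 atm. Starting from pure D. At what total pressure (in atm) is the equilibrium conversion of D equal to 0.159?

P = 6.19 atm

Basis: 1 mol D initially; let X = conversion of D. Extent ξ = 0.5X.
Mole table: n_D = 1 − X; n_A = 1.5X.
Total moles n_T = 1 + 0.5X.
K_p = p_A^3 / (p_D^2) with p_i = (n_i/n_T)·P.
At X = 0.159: the mole-fraction product g(X) = Π y_i^ν_i = 0.01777. Since K_p = g(X)·P^{1}, P = (K_p/g)^(1/1) = (0.11/0.01777)^(1/1) = 6.19 atm.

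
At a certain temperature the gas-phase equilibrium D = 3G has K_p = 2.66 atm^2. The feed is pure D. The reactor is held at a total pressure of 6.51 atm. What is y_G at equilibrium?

Take 1 mol D as basis and let X be its fractional conversion, so ξ = X.
Moles: n_D = 1 − X; n_G = 3X.
Summing: n_T = 1 + 2X.
Mole fractions y_i = n_i/n_T; K_p = p_G^3 / (p_D) with p_i = y_i·P.
Substituting and setting equal to 2.66 atm^2 gives a polynomial in X; the root in (0,1) is X = 0.149.
Then n_G = 0.448, n_T = 1.3, so y_G = 0.345.

y_G = 0.345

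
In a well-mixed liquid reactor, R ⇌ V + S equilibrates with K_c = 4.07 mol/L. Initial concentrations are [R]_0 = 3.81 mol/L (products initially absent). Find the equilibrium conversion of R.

X = 0.629

Let X = conversion of R; extent ξ = 3.81·X mol/L.
Concentrations: [R] = 3.81 − 3.81X; [V] = 3.81X; [S] = 3.81X.
K_c = [V] [S] / ([R]).
This equals 4.07 at X = 0.629 (the root in 0 < X < 1).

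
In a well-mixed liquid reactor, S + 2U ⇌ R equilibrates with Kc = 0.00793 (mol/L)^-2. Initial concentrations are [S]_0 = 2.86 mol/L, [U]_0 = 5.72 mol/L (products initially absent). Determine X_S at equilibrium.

Let X = conversion of S; extent ξ = 2.86·X mol/L.
Concentrations: [S] = 2.86 − 2.86X; [U] = 5.72 − 5.72X; [R] = 2.86X.
Kc = [R] / ([S] [U]^2).
Solving Kc = 0.00793 for X ∈ (0,1): X = 0.156.

X = 0.156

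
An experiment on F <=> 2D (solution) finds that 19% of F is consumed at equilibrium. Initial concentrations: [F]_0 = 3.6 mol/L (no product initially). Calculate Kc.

Let X = conversion of F.
Concentrations: [F] = 3.6 − 3.6X; [D] = 7.2X.
At X = 0.19: [F] = 2.92, [D] = 1.37.
Kc = [D]^2 / ([F]) = 0.642 mol/L.

Kc = 0.642 mol/L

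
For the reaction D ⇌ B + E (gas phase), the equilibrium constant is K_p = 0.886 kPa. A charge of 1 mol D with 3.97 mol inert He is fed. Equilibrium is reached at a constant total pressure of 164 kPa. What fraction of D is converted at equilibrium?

X = 0.153

Basis: 1 mol D initially; let X = conversion of D. Extent ξ = X.
Moles: n_D = 1 − X; n_B = X; n_E = X; n_I = 3.97 (inert).
n_T = Σnᵢ = 4.97 + X.
With p_i = (n_i/n_T)P, K_p = p_B p_E / (p_D).
Setting this equal to 0.886 kPa and taking the physical root (0 < X < 1) gives X = 0.153.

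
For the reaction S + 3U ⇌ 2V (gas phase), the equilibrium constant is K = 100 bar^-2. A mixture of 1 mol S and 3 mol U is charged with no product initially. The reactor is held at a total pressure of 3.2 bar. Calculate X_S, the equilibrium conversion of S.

Take 1 mol S as basis and let X be its fractional conversion, so ξ = X.
Mole table: n_S = 1 − X; n_U = 3 − 3X; n_V = 2X.
Total moles n_T = 4 − 2X.
Mole fractions y_i = n_i/n_T; K = p_V^2 / (p_S p_U^3) with p_i = y_i·P.
Equating to 100 bar^-2 and solving on 0 < X < 1: X = 0.847.

X = 0.847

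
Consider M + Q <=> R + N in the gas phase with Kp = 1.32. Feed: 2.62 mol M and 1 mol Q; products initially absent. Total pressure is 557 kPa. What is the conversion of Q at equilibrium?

X = 0.763

Let X = conversion of Q (basis 1 mol Q); extent of reaction ξ = X.
Mole table: n_M = 2.62 − X; n_Q = 1 − X; n_R = X; n_N = X.
Since Δν = 0, n_T = 3.62 throughout.
y_i = n_i/n_T, p_i = y_i·P. Kp = p_R p_N / (p_M p_Q).
This yields a degree-2 equation in X; solving on (0,1), X = 0.763.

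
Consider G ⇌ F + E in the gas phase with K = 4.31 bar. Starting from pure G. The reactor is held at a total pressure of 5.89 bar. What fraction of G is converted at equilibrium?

X = 0.650

Take 1 mol G as basis and let X be its fractional conversion, so ξ = X.
Mole table: n_G = 1 − X; n_F = X; n_E = X.
Total moles n_T = 1 + X.
y_i = n_i/n_T, p_i = y_i·P. K = p_F p_E / (p_G).
Equating to 4.31 bar and solving on 0 < X < 1: X = 0.650.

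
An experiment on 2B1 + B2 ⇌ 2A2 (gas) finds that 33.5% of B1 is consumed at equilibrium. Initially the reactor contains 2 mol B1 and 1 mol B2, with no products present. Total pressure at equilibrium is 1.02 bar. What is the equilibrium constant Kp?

Kp = 0.997 bar^-1

Let X = conversion of B1 (basis 2 mol B1); extent of reaction ξ = X.
At extent ξ: n_B1 = 2 − 2X; n_B2 = 1 − X; n_A2 = 2X.
Summing: n_T = 3 − X.
At X = 0.335: n_B1 = 1.33, n_B2 = 0.665, n_A2 = 0.67, n_T = 2.67.
p_i = (n_i/n_T)·P. Kp = p_A2^2 / (p_B1^2 p_B2) = 0.997 bar^-1.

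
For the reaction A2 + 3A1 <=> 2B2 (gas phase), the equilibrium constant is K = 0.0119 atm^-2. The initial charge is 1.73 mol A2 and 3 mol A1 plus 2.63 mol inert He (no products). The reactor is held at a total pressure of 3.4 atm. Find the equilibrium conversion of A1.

Let X = conversion of A1 (basis 3 mol A1); extent of reaction ξ = X.
Species balance: n_A2 = 1.73 − X; n_A1 = 3 − 3X; n_B2 = 2X; n_I = 2.63 (inert).
Summing: n_T = 7.36 − 2X.
With p_i = (n_i/n_T)P, K = p_B2^2 / (p_A2 p_A1^3).
Setting this equal to 0.0119 atm^-2 and taking the physical root (0 < X < 1) gives X = 0.137.

X = 0.137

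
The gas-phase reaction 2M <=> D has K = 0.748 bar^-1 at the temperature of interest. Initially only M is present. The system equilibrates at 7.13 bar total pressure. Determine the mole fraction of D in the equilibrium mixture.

y_D = 0.651

Let X = conversion of M (basis 1 mol M); extent of reaction ξ = 0.5X.
Mole table: n_M = 1 − X; n_D = 0.5X.
Summing: n_T = 1 − 0.5X.
y_i = n_i/n_T, p_i = y_i·P. K = p_D / (p_M^2).
Substituting and setting equal to 0.748 bar^-1 gives a polynomial in X; the root in (0,1) is X = 0.788.
Then n_D = 0.394, n_T = 0.606, so y_D = 0.651.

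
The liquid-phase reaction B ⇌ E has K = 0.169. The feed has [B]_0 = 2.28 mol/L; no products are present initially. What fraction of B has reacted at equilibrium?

X = 0.145

Let X = conversion of B; extent ξ = 2.28·X mol/L.
Concentrations: [B] = 2.28 − 2.28X; [E] = 2.28X.
K = [E] / ([B]).
This equals 0.169 at X = 0.145 (the root in 0 < X < 1).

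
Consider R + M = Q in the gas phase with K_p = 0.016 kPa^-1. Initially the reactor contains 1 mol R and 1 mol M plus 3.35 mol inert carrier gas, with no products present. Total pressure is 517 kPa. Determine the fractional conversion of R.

X = 0.472

Basis: 1 mol R initially; let X = conversion of R. Extent ξ = X.
Moles: n_R = 1 − X; n_M = 1 − X; n_Q = X; n_I = 3.35 (inert).
Summing: n_T = 5.35 − X.
y_i = n_i/n_T, p_i = y_i·P. K_p = p_Q / (p_R p_M).
This yields a degree-2 equation in X; solving on (0,1), X = 0.472.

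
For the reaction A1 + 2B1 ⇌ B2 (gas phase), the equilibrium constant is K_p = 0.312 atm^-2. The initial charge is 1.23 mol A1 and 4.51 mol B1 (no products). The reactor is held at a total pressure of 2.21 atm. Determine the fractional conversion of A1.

Basis: 1.23 mol A1 initially; let X = conversion of A1. Extent ξ = 1.23X.
Mole table: n_A1 = 1.23 − 1.23X; n_B1 = 4.51 − 2.46X; n_B2 = 1.23X.
Total moles n_T = 5.74 − 2.46X.
Mole fractions y_i = n_i/n_T; K_p = p_B2 / (p_A1 p_B1^2) with p_i = y_i·P.
This yields a degree-3 equation in X; solving on (0,1), X = 0.451.

X = 0.451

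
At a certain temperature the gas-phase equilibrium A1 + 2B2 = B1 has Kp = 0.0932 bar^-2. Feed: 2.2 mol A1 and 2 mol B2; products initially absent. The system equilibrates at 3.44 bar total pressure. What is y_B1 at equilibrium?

y_B1 = 0.087

Take 2 mol B2 as basis and let X be its fractional conversion, so ξ = X.
Species balance: n_A1 = 2.2 − X; n_B2 = 2 − 2X; n_B1 = X.
n_T = Σnᵢ = 4.2 − 2X.
Mole fractions y_i = n_i/n_T; Kp = p_B1 / (p_A1 p_B2^2) with p_i = y_i·P.
This yields a degree-3 equation in X; solving on (0,1), X = 0.310.
Then n_B1 = 0.31, n_T = 3.58, so y_B1 = 0.087.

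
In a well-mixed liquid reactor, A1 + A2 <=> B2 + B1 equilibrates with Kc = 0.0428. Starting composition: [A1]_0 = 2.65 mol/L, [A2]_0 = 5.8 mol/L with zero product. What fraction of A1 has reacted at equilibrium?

X = 0.250

Let X = conversion of A1; extent ξ = 2.65·X mol/L.
Concentrations: [A1] = 2.65 − 2.65X; [A2] = 5.8 − 2.65X; [B2] = 2.65X; [B1] = 2.65X.
Kc = [B2] [B1] / ([A1] [A2]).
Solving Kc = 0.0428 for X ∈ (0,1): X = 0.250.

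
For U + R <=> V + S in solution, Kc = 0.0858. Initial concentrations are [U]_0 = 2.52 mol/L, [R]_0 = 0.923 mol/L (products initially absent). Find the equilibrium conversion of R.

X = 0.361

Let X = conversion of R; extent ξ = 0.923·X mol/L.
Concentrations: [U] = 2.52 − 0.923X; [R] = 0.923 − 0.923X; [V] = 0.923X; [S] = 0.923X.
Kc = [V] [S] / ([U] [R]).
Equating to 0.0858: the physical root is X = 0.361.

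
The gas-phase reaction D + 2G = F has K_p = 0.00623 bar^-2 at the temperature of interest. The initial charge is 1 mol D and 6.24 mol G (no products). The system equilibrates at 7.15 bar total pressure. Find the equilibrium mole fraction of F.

Basis: 1 mol D initially; let X = conversion of D. Extent ξ = X.
Species balance: n_D = 1 − X; n_G = 6.24 − 2X; n_F = X.
Summing: n_T = 7.24 − 2X.
With p_i = (n_i/n_T)P, K_p = p_F / (p_D p_G^2).
This yields a degree-3 equation in X; solving on (0,1), X = 0.189.
Then n_F = 0.189, n_T = 6.86, so y_F = 0.027.

y_F = 0.027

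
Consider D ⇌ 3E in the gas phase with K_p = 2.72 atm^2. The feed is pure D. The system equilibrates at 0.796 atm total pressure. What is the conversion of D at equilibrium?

Basis: 1 mol D initially; let X = conversion of D. Extent ξ = X.
Mole table: n_D = 1 − X; n_E = 3X.
Summing: n_T = 1 + 2X.
With p_i = (n_i/n_T)P, K_p = p_E^3 / (p_D).
This yields a degree-3 equation in X; solving on (0,1), X = 0.662.

X = 0.662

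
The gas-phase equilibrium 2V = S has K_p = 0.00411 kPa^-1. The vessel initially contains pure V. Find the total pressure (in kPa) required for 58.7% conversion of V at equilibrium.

P = 296 kPa

Let X = conversion of V (basis 1 mol V); extent of reaction ξ = 0.5X.
Moles: n_V = 1 − X; n_S = 0.5X.
Summing: n_T = 1 − 0.5X.
K_p = p_S / (p_V^2) with p_i = (n_i/n_T)·P.
At X = 0.587: the mole-fraction product g(X) = Π y_i^ν_i = 1.216. Since K_p = g(X)·P^{-1}, P = (g/K_p)^(1/1) = (1.216/0.00411)^(1/1) = 296 kPa.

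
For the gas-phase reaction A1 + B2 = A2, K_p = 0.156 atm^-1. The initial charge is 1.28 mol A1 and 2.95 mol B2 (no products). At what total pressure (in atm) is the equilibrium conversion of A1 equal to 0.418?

Take 1.28 mol A1 as basis and let X be its fractional conversion, so ξ = 1.28X.
Species balance: n_A1 = 1.28 − 1.28X; n_B2 = 2.95 − 1.28X; n_A2 = 1.28X.
n_T = Σnᵢ = 4.23 − 1.28X.
K_p = p_A2 / (p_A1 p_B2) with p_i = (n_i/n_T)·P.
At X = 0.418: the mole-fraction product g(X) = Π y_i^ν_i = 1.099. Since K_p = g(X)·P^{-1}, P = (g/K_p)^(1/1) = (1.099/0.156)^(1/1) = 7.04 atm.

P = 7.04 atm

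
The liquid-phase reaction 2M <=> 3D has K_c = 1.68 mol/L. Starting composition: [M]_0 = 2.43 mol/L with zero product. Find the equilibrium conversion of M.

X = 0.413

Let X = conversion of M; extent ξ = 2.43X/2 mol/L.
Concentrations: [M] = 2.43 − 2.43X; [D] = 3.65X.
K_c = [D]^3 / ([M]^2).
Solving K_c = 1.68 for X ∈ (0,1): X = 0.413.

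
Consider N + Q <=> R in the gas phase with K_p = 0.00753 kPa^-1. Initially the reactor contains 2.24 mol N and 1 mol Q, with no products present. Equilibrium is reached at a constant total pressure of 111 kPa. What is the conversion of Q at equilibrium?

Basis: 1 mol Q initially; let X = conversion of Q. Extent ξ = X.
Mole table: n_N = 2.24 − X; n_Q = 1 − X; n_R = X.
Total moles n_T = 3.24 − X.
Mole fractions y_i = n_i/n_T; K_p = p_R / (p_N p_Q) with p_i = y_i·P.
Equating to 0.00753 kPa^-1 and solving on 0 < X < 1: X = 0.353.

X = 0.353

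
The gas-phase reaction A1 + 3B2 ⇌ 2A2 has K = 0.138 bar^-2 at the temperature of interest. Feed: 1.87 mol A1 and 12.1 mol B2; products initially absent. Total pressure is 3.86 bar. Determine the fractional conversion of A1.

Take 1.87 mol A1 as basis and let X be its fractional conversion, so ξ = 1.87X.
Species balance: n_A1 = 1.87 − 1.87X; n_B2 = 12.1 − 5.61X; n_A2 = 3.74X.
Summing: n_T = 14 − 3.74X.
With p_i = (n_i/n_T)P, K = p_A2^2 / (p_A1 p_B2^3).
This yields a degree-4 equation in X; solving on (0,1), X = 0.654.

X = 0.654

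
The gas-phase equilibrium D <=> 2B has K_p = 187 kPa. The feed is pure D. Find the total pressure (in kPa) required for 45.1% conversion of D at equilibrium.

P = 183 kPa

Basis: 1 mol D initially; let X = conversion of D. Extent ξ = X.
Moles: n_D = 1 − X; n_B = 2X.
Total moles n_T = 1 + X.
K_p = p_B^2 / (p_D) with p_i = (n_i/n_T)·P.
At X = 0.451: the mole-fraction product g(X) = Π y_i^ν_i = 1.021. Since K_p = g(X)·P^{1}, P = (K_p/g)^(1/1) = (187/1.021)^(1/1) = 183 kPa.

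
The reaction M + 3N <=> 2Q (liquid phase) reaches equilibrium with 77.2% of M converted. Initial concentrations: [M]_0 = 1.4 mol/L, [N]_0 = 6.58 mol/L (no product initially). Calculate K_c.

K_c = 0.394 (mol/L)^-2

Let X = conversion of M.
Concentrations: [M] = 1.4 − 1.4X; [N] = 6.58 − 4.2X; [Q] = 2.8X.
At X = 0.772: [M] = 0.319, [N] = 3.34, [Q] = 2.16.
K_c = [Q]^2 / ([M] [N]^3) = 0.394 (mol/L)^-2.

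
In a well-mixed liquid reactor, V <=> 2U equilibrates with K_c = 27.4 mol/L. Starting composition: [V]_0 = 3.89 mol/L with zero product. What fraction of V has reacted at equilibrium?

Let X = conversion of V; extent ξ = 3.89·X mol/L.
Concentrations: [V] = 3.89 − 3.89X; [U] = 7.78X.
K_c = [U]^2 / ([V]).
Equating to 27.4 mol/L: the physical root is X = 0.712.

X = 0.712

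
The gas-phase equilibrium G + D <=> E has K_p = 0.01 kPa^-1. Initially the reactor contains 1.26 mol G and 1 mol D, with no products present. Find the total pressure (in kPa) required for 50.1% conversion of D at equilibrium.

P = 233 kPa

Basis: 1 mol D initially; let X = conversion of D. Extent ξ = X.
Moles: n_G = 1.26 − X; n_D = 1 − X; n_E = X.
Summing: n_T = 2.26 − X.
K_p = p_E / (p_G p_D) with p_i = (n_i/n_T)·P.
At X = 0.501: the mole-fraction product g(X) = Π y_i^ν_i = 2.327. Since K_p = g(X)·P^{-1}, P = (g/K_p)^(1/1) = (2.327/0.01)^(1/1) = 233 kPa.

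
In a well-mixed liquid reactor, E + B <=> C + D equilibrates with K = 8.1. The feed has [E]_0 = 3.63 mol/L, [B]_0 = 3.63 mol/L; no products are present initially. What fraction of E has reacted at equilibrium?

Let X = conversion of E; extent ξ = 3.63·X mol/L.
Concentrations: [E] = 3.63 − 3.63X; [B] = 3.63 − 3.63X; [C] = 3.63X; [D] = 3.63X.
K = [C] [D] / ([E] [B]).
Solving K = 8.1 for X ∈ (0,1): X = 0.740.

X = 0.740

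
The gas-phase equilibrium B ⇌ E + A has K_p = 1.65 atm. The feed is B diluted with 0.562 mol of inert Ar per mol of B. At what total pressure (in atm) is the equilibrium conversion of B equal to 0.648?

Basis: 1 mol B initially; let X = conversion of B. Extent ξ = X.
Moles: n_B = 1 − X; n_E = X; n_A = X; n_I = 0.562 (inert).
Total moles n_T = 1.56 + X.
K_p = p_E p_A / (p_B) with p_i = (n_i/n_T)·P.
At X = 0.648: the mole-fraction product g(X) = Π y_i^ν_i = 0.5398. Since K_p = g(X)·P^{1}, P = (K_p/g)^(1/1) = (1.65/0.5398)^(1/1) = 3.06 atm.

P = 3.06 atm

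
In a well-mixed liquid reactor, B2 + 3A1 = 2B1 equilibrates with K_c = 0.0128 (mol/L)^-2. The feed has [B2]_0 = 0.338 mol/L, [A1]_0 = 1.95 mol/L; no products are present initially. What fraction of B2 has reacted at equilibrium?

X = 0.201

Let X = conversion of B2; extent ξ = 0.338·X mol/L.
Concentrations: [B2] = 0.338 − 0.338X; [A1] = 1.95 − 1.01X; [B1] = 0.676X.
K_c = [B1]^2 / ([B2] [A1]^3).
Equating to 0.0128 (mol/L)^-2: the physical root is X = 0.201.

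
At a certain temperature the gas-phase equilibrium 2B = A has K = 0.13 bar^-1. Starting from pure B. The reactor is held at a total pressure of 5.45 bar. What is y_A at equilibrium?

y_A = 0.324

Take 1 mol B as basis and let X be its fractional conversion, so ξ = 0.5X.
Moles: n_B = 1 − X; n_A = 0.5X.
Summing: n_T = 1 − 0.5X.
y_i = n_i/n_T, p_i = y_i·P. K = p_A / (p_B^2).
Substituting and setting equal to 0.13 bar^-1 gives a polynomial in X; the root in (0,1) is X = 0.489.
Then n_A = 0.245, n_T = 0.755, so y_A = 0.324.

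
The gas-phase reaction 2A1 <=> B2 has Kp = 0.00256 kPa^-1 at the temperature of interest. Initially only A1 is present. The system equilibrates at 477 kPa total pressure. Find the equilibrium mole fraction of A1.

Take 1 mol A1 as basis and let X be its fractional conversion, so ξ = 0.5X.
Mole table: n_A1 = 1 − X; n_B2 = 0.5X.
Summing: n_T = 1 − 0.5X.
y_i = n_i/n_T, p_i = y_i·P. Kp = p_B2 / (p_A1^2).
Setting this equal to 0.00256 kPa^-1 and taking the physical root (0 < X < 1) gives X = 0.588.
Then n_A1 = 0.412, n_T = 0.706, so y_A1 = 0.584.

y_A1 = 0.584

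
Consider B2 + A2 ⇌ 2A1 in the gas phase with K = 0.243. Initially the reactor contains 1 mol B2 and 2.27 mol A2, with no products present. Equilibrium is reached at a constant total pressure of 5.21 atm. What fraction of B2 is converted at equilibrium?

X = 0.292

Take 1 mol B2 as basis and let X be its fractional conversion, so ξ = X.
Moles: n_B2 = 1 − X; n_A2 = 2.27 − X; n_A1 = 2X.
Total moles n_T = 3.27 (Δν = 0, constant).
Mole fractions y_i = n_i/n_T; K = p_A1^2 / (p_B2 p_A2) with p_i = y_i·P.
Substituting and setting equal to 0.243 gives a polynomial in X; the root in (0,1) is X = 0.292.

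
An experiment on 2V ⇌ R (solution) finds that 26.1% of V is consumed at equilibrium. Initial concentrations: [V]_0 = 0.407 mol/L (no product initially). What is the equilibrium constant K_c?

Let X = conversion of V.
Concentrations: [V] = 0.407 − 0.407X; [R] = 0.203X.
At X = 0.261: [V] = 0.301, [R] = 0.0531.
K_c = [R] / ([V]^2) = 0.587 L/mol.

K_c = 0.587 L/mol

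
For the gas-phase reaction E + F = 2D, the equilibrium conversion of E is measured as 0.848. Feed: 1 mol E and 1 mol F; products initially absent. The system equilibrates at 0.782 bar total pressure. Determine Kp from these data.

Take 1 mol E as basis and let X be its fractional conversion, so ξ = X.
Mole table: n_E = 1 − X; n_F = 1 − X; n_D = 2X.
Since Δν = 0, n_T = 2 throughout.
At X = 0.848: n_E = 0.152, n_F = 0.152, n_D = 1.7, n_T = 2.
p_i = (n_i/n_T)·P. Kp = p_D^2 / (p_E p_F) = 124.

Kp = 124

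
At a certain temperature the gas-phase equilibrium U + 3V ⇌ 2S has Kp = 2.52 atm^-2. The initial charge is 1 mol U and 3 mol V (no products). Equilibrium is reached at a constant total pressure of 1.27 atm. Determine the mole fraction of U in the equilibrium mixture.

y_U = 0.172

Let X = conversion of U (basis 1 mol U); extent of reaction ξ = X.
Mole table: n_U = 1 − X; n_V = 3 − 3X; n_S = 2X.
Total moles n_T = 4 − 2X.
With p_i = (n_i/n_T)P, Kp = p_S^2 / (p_U p_V^3).
This yields a degree-4 equation in X; solving on (0,1), X = 0.474.
Then n_U = 0.526, n_T = 3.05, so y_U = 0.172.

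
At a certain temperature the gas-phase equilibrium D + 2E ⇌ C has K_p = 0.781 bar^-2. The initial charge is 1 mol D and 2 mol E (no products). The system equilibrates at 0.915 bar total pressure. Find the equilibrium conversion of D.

Take 1 mol D as basis and let X be its fractional conversion, so ξ = X.
At extent ξ: n_D = 1 − X; n_E = 2 − 2X; n_C = X.
Total moles n_T = 3 − 2X.
Mole fractions y_i = n_i/n_T; K_p = p_C / (p_D p_E^2) with p_i = y_i·P.
Substituting and setting equal to 0.781 bar^-2 gives a polynomial in X; the root in (0,1) is X = 0.199.

X = 0.199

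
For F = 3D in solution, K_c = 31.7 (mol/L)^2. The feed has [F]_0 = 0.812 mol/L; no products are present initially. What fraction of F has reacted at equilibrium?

X = 0.757

Let X = conversion of F; extent ξ = 0.812·X mol/L.
Concentrations: [F] = 0.812 − 0.812X; [D] = 2.44X.
K_c = [D]^3 / ([F]).
This equals 31.7 at X = 0.757 (the root in 0 < X < 1).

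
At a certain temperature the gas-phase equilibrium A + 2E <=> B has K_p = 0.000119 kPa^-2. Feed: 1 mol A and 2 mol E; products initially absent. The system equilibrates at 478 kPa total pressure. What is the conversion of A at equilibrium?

Take 1 mol A as basis and let X be its fractional conversion, so ξ = X.
Moles: n_A = 1 − X; n_E = 2 − 2X; n_B = X.
Total moles n_T = 3 − 2X.
With p_i = (n_i/n_T)P, K_p = p_B / (p_A p_E^2).
Equating to 0.000119 kPa^-2 and solving on 0 < X < 1: X = 0.751.

X = 0.751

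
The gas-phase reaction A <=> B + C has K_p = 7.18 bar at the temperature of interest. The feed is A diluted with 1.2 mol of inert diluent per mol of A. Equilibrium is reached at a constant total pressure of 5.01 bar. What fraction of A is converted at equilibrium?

Let X = conversion of A (basis 1 mol A); extent of reaction ξ = X.
Moles: n_A = 1 − X; n_B = X; n_C = X; n_I = 1.2 (inert).
Summing: n_T = 2.2 + X.
y_i = n_i/n_T, p_i = y_i·P. K_p = p_B p_C / (p_A).
Substituting and setting equal to 7.18 bar gives a polynomial in X; the root in (0,1) is X = 0.839.

X = 0.839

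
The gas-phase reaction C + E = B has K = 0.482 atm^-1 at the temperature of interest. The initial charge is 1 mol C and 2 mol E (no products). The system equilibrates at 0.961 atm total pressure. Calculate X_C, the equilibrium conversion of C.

Basis: 1 mol C initially; let X = conversion of C. Extent ξ = X.
At extent ξ: n_C = 1 − X; n_E = 2 − X; n_B = X.
Summing: n_T = 3 − X.
With p_i = (n_i/n_T)P, K = p_B / (p_C p_E).
Equating to 0.482 atm^-1 and solving on 0 < X < 1: X = 0.228.

X = 0.228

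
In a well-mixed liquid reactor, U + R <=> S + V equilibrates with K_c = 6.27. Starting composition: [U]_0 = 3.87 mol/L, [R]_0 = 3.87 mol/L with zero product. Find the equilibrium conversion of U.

Let X = conversion of U; extent ξ = 3.87·X mol/L.
Concentrations: [U] = 3.87 − 3.87X; [R] = 3.87 − 3.87X; [S] = 3.87X; [V] = 3.87X.
K_c = [S] [V] / ([U] [R]).
Equating to 6.27: the physical root is X = 0.715.

X = 0.715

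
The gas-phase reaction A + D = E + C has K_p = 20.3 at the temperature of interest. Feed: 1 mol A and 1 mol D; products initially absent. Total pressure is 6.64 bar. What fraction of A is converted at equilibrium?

X = 0.818

Take 1 mol A as basis and let X be its fractional conversion, so ξ = X.
Moles: n_A = 1 − X; n_D = 1 − X; n_E = X; n_C = X.
Since Δν = 0, n_T = 2 throughout.
y_i = n_i/n_T, p_i = y_i·P. K_p = p_E p_C / (p_A p_D).
Setting this equal to 20.3 and taking the physical root (0 < X < 1) gives X = 0.818.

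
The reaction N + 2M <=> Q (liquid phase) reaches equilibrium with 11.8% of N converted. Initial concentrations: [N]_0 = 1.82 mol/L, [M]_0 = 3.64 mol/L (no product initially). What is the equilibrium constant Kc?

Kc = 0.013 (mol/L)^-2

Let X = conversion of N.
Concentrations: [N] = 1.82 − 1.82X; [M] = 3.64 − 3.64X; [Q] = 1.82X.
At X = 0.118: [N] = 1.61, [M] = 3.21, [Q] = 0.215.
Kc = [Q] / ([N] [M]^2) = 0.013 (mol/L)^-2.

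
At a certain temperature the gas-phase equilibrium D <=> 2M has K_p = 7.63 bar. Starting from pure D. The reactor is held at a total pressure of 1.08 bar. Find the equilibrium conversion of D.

Basis: 1 mol D initially; let X = conversion of D. Extent ξ = X.
At extent ξ: n_D = 1 − X; n_M = 2X.
n_T = Σnᵢ = 1 + X.
y_i = n_i/n_T, p_i = y_i·P. K_p = p_M^2 / (p_D).
Substituting and setting equal to 7.63 bar gives a polynomial in X; the root in (0,1) is X = 0.799.

X = 0.799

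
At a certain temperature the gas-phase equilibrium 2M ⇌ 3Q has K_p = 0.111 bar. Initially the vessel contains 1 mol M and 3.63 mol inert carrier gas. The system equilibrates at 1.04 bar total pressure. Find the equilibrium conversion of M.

X = 0.386

Basis: 1 mol M initially; let X = conversion of M. Extent ξ = 0.5X.
Moles: n_M = 1 − X; n_Q = 1.5X; n_I = 3.63 (inert).
Summing: n_T = 4.63 + 0.5X.
y_i = n_i/n_T, p_i = y_i·P. K_p = p_Q^3 / (p_M^2).
Substituting and setting equal to 0.111 bar gives a polynomial in X; the root in (0,1) is X = 0.386.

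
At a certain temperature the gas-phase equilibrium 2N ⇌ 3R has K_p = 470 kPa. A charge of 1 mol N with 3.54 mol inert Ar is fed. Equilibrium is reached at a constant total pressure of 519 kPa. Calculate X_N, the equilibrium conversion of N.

X = 0.596

Basis: 1 mol N initially; let X = conversion of N. Extent ξ = 0.5X.
At extent ξ: n_N = 1 − X; n_R = 1.5X; n_I = 3.54 (inert).
n_T = Σnᵢ = 4.54 + 0.5X.
Mole fractions y_i = n_i/n_T; K_p = p_R^3 / (p_N^2) with p_i = y_i·P.
Substituting and setting equal to 470 kPa gives a polynomial in X; the root in (0,1) is X = 0.596.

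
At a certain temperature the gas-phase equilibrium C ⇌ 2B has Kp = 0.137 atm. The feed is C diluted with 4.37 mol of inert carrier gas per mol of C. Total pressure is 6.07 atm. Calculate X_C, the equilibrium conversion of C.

Take 1 mol C as basis and let X be its fractional conversion, so ξ = X.
Mole table: n_C = 1 − X; n_B = 2X; n_I = 4.37 (inert).
n_T = Σnᵢ = 5.37 + X.
With p_i = (n_i/n_T)P, Kp = p_B^2 / (p_C).
This yields a degree-2 equation in X; solving on (0,1), X = 0.162.

X = 0.162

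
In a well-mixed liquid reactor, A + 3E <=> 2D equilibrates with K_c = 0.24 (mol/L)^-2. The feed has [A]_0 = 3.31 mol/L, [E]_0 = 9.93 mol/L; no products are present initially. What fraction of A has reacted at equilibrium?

Let X = conversion of A; extent ξ = 3.31·X mol/L.
Concentrations: [A] = 3.31 − 3.31X; [E] = 9.93 − 9.93X; [D] = 6.62X.
K_c = [D]^2 / ([A] [E]^3).
Solving K_c = 0.24 for X ∈ (0,1): X = 0.617.

X = 0.617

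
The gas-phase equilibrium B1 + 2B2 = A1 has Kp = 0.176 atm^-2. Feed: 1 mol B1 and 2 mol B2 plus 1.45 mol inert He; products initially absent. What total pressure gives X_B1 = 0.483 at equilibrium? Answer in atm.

P = 7.76 atm

Take 1 mol B1 as basis and let X be its fractional conversion, so ξ = X.
Species balance: n_B1 = 1 − X; n_B2 = 2 − 2X; n_A1 = X; n_I = 1.45 (inert).
n_T = Σnᵢ = 4.45 − 2X.
Kp = p_A1 / (p_B1 p_B2^2) with p_i = (n_i/n_T)·P.
At X = 0.483: the mole-fraction product g(X) = Π y_i^ν_i = 10.61. Since Kp = g(X)·P^{-2}, P = (g/Kp)^(1/2) = (10.61/0.176)^(1/2) = 7.76 atm.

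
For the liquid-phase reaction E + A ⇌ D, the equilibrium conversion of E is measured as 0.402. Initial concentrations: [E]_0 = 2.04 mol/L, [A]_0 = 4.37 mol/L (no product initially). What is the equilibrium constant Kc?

Kc = 0.189 L/mol

Let X = conversion of E.
Concentrations: [E] = 2.04 − 2.04X; [A] = 4.37 − 2.04X; [D] = 2.04X.
At X = 0.402: [E] = 1.22, [A] = 3.55, [D] = 0.82.
Kc = [D] / ([E] [A]) = 0.189 L/mol.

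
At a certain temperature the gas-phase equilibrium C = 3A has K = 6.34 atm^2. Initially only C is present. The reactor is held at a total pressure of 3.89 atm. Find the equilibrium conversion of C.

Take 1 mol C as basis and let X be its fractional conversion, so ξ = X.
Moles: n_C = 1 − X; n_A = 3X.
n_T = Σnᵢ = 1 + 2X.
y_i = n_i/n_T, p_i = y_i·P. K = p_A^3 / (p_C).
Equating to 6.34 atm^2 and solving on 0 < X < 1: X = 0.303.

X = 0.303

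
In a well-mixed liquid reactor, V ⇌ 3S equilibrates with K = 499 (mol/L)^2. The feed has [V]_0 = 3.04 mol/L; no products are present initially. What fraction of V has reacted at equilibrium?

Let X = conversion of V; extent ξ = 3.04·X mol/L.
Concentrations: [V] = 3.04 − 3.04X; [S] = 9.12X.
K = [S]^3 / ([V]).
Equating to 499 (mol/L)^2: the physical root is X = 0.771.

X = 0.771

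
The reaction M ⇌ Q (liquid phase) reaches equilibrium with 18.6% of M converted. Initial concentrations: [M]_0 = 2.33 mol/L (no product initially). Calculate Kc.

Let X = conversion of M.
Concentrations: [M] = 2.33 − 2.33X; [Q] = 2.33X.
At X = 0.186: [M] = 1.9, [Q] = 0.433.
Kc = [Q] / ([M]) = 0.229.

Kc = 0.229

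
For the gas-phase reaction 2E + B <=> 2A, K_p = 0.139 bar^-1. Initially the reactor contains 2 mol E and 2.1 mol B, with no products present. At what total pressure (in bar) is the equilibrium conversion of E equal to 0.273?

P = 2.13 bar

Take 2 mol E as basis and let X be its fractional conversion, so ξ = X.
At extent ξ: n_E = 2 − 2X; n_B = 2.1 − X; n_A = 2X.
n_T = Σnᵢ = 4.1 − X.
K_p = p_A^2 / (p_E^2 p_B) with p_i = (n_i/n_T)·P.
At X = 0.273: the mole-fraction product g(X) = Π y_i^ν_i = 0.2954. Since K_p = g(X)·P^{-1}, P = (g/K_p)^(1/1) = (0.2954/0.139)^(1/1) = 2.13 bar.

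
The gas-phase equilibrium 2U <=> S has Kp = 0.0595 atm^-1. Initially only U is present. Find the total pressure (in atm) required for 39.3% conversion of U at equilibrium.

P = 7.2 atm

Take 1 mol U as basis and let X be its fractional conversion, so ξ = 0.5X.
At extent ξ: n_U = 1 − X; n_S = 0.5X.
Summing: n_T = 1 − 0.5X.
Kp = p_S / (p_U^2) with p_i = (n_i/n_T)·P.
At X = 0.393: the mole-fraction product g(X) = Π y_i^ν_i = 0.4285. Since Kp = g(X)·P^{-1}, P = (g/Kp)^(1/1) = (0.4285/0.0595)^(1/1) = 7.2 atm.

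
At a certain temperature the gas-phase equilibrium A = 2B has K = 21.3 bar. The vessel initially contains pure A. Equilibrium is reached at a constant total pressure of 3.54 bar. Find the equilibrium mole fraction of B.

Take 1 mol A as basis and let X be its fractional conversion, so ξ = X.
Mole table: n_A = 1 − X; n_B = 2X.
Total moles n_T = 1 + X.
y_i = n_i/n_T, p_i = y_i·P. K = p_B^2 / (p_A).
Substituting and setting equal to 21.3 bar gives a polynomial in X; the root in (0,1) is X = 0.775.
Then n_B = 1.55, n_T = 1.78, so y_B = 0.873.

y_B = 0.873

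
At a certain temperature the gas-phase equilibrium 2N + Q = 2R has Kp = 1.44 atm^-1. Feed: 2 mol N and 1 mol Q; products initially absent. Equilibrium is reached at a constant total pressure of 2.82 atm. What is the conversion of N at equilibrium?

Let X = conversion of N (basis 2 mol N); extent of reaction ξ = X.
At extent ξ: n_N = 2 − 2X; n_Q = 1 − X; n_R = 2X.
Summing: n_T = 3 − X.
With p_i = (n_i/n_T)P, Kp = p_R^2 / (p_N^2 p_Q).
Substituting and setting equal to 1.44 atm^-1 gives a polynomial in X; the root in (0,1) is X = 0.478.

X = 0.478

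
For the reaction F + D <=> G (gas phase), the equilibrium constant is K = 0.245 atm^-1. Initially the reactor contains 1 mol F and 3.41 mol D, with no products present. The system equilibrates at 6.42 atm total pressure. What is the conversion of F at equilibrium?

X = 0.538

Let X = conversion of F (basis 1 mol F); extent of reaction ξ = X.
Mole table: n_F = 1 − X; n_D = 3.41 − X; n_G = X.
Summing: n_T = 4.41 − X.
With p_i = (n_i/n_T)P, K = p_G / (p_F p_D).
Equating to 0.245 atm^-1 and solving on 0 < X < 1: X = 0.538.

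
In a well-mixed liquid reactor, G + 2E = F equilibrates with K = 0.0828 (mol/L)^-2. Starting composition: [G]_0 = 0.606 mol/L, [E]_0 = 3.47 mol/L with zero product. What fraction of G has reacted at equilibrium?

X = 0.421

Let X = conversion of G; extent ξ = 0.606·X mol/L.
Concentrations: [G] = 0.606 − 0.606X; [E] = 3.47 − 1.21X; [F] = 0.606X.
K = [F] / ([G] [E]^2).
Solving K = 0.0828 for X ∈ (0,1): X = 0.421.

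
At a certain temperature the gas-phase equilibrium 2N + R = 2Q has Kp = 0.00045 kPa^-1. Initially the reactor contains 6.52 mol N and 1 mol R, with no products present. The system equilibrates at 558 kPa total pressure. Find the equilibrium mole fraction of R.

Take 1 mol R as basis and let X be its fractional conversion, so ξ = X.
Moles: n_N = 6.52 − 2X; n_R = 1 − X; n_Q = 2X.
Total moles n_T = 7.52 − X.
y_i = n_i/n_T, p_i = y_i·P. Kp = p_Q^2 / (p_N^2 p_R).
This yields a degree-3 equation in X; solving on (0,1), X = 0.411.
Then n_R = 0.589, n_T = 7.11, so y_R = 0.083.

y_R = 0.083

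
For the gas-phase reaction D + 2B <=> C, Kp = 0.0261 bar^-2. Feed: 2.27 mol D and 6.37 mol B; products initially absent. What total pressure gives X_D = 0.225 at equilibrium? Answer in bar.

Let X = conversion of D (basis 2.27 mol D); extent of reaction ξ = 2.27X.
Mole table: n_D = 2.27 − 2.27X; n_B = 6.37 − 4.54X; n_C = 2.27X.
Total moles n_T = 8.64 − 4.54X.
Kp = p_C / (p_D p_B^2) with p_i = (n_i/n_T)·P.
At X = 0.225: the mole-fraction product g(X) = Π y_i^ν_i = 0.5891. Since Kp = g(X)·P^{-2}, P = (g/Kp)^(1/2) = (0.5891/0.0261)^(1/2) = 4.75 bar.

P = 4.75 bar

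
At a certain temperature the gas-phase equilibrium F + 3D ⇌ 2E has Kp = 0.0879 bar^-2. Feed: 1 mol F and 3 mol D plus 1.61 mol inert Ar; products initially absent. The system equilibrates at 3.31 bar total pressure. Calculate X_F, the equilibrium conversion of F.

Let X = conversion of F (basis 1 mol F); extent of reaction ξ = X.
Moles: n_F = 1 − X; n_D = 3 − 3X; n_E = 2X; n_I = 1.61 (inert).
Total moles n_T = 5.61 − 2X.
With p_i = (n_i/n_T)P, Kp = p_E^2 / (p_F p_D^3).
Substituting and setting equal to 0.0879 bar^-2 gives a polynomial in X; the root in (0,1) is X = 0.269.

X = 0.269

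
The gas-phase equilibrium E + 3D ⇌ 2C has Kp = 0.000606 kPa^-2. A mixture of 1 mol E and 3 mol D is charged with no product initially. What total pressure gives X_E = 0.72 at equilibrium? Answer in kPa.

Let X = conversion of E (basis 1 mol E); extent of reaction ξ = X.
Species balance: n_E = 1 − X; n_D = 3 − 3X; n_C = 2X.
Total moles n_T = 4 − 2X.
Kp = p_C^2 / (p_E p_D^3) with p_i = (n_i/n_T)·P.
At X = 0.72: the mole-fraction product g(X) = Π y_i^ν_i = 81.89. Since Kp = g(X)·P^{-2}, P = (g/Kp)^(1/2) = (81.89/0.000606)^(1/2) = 368 kPa.

P = 368 kPa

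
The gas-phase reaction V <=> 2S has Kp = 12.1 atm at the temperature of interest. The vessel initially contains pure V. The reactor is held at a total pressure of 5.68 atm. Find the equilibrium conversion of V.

X = 0.589

Basis: 1 mol V initially; let X = conversion of V. Extent ξ = X.
Moles: n_V = 1 − X; n_S = 2X.
n_T = Σnᵢ = 1 + X.
y_i = n_i/n_T, p_i = y_i·P. Kp = p_S^2 / (p_V).
Substituting and setting equal to 12.1 atm gives a polynomial in X; the root in (0,1) is X = 0.589.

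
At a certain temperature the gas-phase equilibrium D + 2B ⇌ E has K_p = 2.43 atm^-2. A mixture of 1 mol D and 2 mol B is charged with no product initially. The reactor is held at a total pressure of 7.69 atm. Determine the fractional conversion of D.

Let X = conversion of D (basis 1 mol D); extent of reaction ξ = X.
Species balance: n_D = 1 − X; n_B = 2 − 2X; n_E = X.
Total moles n_T = 3 − 2X.
y_i = n_i/n_T, p_i = y_i·P. K_p = p_E / (p_D p_B^2).
This yields a degree-3 equation in X; solving on (0,1), X = 0.866.

X = 0.866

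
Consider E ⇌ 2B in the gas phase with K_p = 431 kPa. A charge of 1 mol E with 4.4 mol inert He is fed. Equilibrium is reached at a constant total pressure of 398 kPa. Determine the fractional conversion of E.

Take 1 mol E as basis and let X be its fractional conversion, so ξ = X.
Species balance: n_E = 1 − X; n_B = 2X; n_I = 4.4 (inert).
Summing: n_T = 5.4 + X.
With p_i = (n_i/n_T)P, K_p = p_B^2 / (p_E).
Equating to 431 kPa and solving on 0 < X < 1: X = 0.702.

X = 0.702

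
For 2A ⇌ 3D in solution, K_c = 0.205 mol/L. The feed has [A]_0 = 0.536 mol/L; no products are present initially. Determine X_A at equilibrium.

Let X = conversion of A; extent ξ = 0.536X/2 mol/L.
Concentrations: [A] = 0.536 − 0.536X; [D] = 0.804X.
K_c = [D]^3 / ([A]^2).
This equals 0.205 at X = 0.360 (the root in 0 < X < 1).

X = 0.360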